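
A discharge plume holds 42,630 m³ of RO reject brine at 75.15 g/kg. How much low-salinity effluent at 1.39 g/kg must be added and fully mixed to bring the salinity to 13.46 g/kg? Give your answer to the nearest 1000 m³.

218000 m³

Salt balance: 42,630×75.15 + V×1.39 = (42,630+V)×13.46
3,203,644.5 + 1.39V = 573,799.8 + 13.46V
2,629,844.7 = 12.07V
V = 217,882.74 m³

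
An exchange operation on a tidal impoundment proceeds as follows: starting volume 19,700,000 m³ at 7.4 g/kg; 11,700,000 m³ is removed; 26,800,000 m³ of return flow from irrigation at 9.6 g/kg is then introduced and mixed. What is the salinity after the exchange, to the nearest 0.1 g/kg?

9.1 g/kg

Remaining after removal: 8,000,000 m³ at 7.4 g/kg (salt = 59,200,000)
After addition: salt = 59,200,000 + 26,800,000×9.6 = 316,480,000; volume = 34,800,000 m³
S = 316,480,000 / 34,800,000 = 9.0943 g/kg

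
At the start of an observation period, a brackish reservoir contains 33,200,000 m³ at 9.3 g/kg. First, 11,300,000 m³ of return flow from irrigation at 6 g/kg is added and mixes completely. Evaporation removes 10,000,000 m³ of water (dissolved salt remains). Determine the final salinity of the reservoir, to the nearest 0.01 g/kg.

After mixing: salt = 33,200,000×9.3 + 11,300,000×6 = 376,560,000; volume = 44,500,000 m³
After evaporation: salt unchanged = 376,560,000; volume = 44,500,000 − 10,000,000 = 34,500,000 m³
S = 376,560,000 / 34,500,000 = 10.9148 g/kg

10.91 g/kg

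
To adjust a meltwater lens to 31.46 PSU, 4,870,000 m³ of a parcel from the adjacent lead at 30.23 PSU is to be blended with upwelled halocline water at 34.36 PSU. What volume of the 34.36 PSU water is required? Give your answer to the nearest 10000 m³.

Salt balance: 4,870,000×30.23 + V×34.36 = (4,870,000+V)×31.46
147,220,100 + 34.36V = 153,210,200 + 31.46V
5,990,100 = 2.9V
V = 2,065,551.72 m³

2070000 m³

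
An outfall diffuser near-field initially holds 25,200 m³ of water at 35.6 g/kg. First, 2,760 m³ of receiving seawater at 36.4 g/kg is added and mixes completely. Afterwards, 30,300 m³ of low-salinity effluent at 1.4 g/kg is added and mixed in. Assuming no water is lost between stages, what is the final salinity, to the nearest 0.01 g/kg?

17.85 g/kg

Weighted by volume,
Initial salt = 25,200×35.6 = 897,120
After stage 1: salt = 897,120 + 2,760×36.4 = 997,584; volume = 27,960 m³; S = 35.679 g/kg
After stage 2: salt = 997,584 + 30,300×1.4 = 1,040,004; volume = 58,260 m³
S = 1,040,004 / 58,260 = 17.8511 g/kg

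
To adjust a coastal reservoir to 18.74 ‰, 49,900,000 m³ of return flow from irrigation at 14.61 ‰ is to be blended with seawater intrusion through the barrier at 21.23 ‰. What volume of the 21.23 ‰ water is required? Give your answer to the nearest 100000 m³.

Salt balance: 49,900,000×14.61 + V×21.23 = (49,900,000+V)×18.74
729,039,000 + 21.23V = 935,126,000 + 18.74V
206,087,000 = 2.49V
V = 82,765,863.45 m³

82800000 m³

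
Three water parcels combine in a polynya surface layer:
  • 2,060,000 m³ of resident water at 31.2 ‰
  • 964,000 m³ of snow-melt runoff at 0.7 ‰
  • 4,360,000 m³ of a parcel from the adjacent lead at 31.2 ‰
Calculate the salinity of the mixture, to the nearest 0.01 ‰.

27.22 ‰

By conservation of dissolved salt,
salt = 2,060,000×31.2 + 964,000×0.7 + 4,360,000×31.2 = 64,272,000 + 674,800 + 136,032,000 = 200,978,800
volume = 2,060,000 + 964,000 + 4,360,000 = 7,384,000 m³
S = 200,978,800 / 7,384,000 = 27.2181 ‰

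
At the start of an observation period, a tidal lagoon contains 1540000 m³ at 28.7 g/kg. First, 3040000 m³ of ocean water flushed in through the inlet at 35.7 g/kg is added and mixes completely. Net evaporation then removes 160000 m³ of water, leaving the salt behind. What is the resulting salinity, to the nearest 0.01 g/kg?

After mixing: salt = 1,540,000×28.7 + 3,040,000×35.7 = 152,726,000; volume = 4,580,000 m³
After evaporation: salt unchanged = 152,726,000; volume = 4,580,000 − 160,000 = 4,420,000 m³
S = 152,726,000 / 4,420,000 = 34.5534 g/kg

34.55 g/kg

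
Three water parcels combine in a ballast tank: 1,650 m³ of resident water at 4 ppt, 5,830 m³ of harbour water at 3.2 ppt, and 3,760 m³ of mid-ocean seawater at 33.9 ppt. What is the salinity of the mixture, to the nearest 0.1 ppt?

13.6 ppt

Total salt / total volume:
salt = 1,650×4 + 5,830×3.2 + 3,760×33.9 = 6,600 + 18,656 + 127,464 = 152,720
volume = 1,650 + 5,830 + 3,760 = 11,240 m³
S = 152,720 / 11,240 = 13.587 ppt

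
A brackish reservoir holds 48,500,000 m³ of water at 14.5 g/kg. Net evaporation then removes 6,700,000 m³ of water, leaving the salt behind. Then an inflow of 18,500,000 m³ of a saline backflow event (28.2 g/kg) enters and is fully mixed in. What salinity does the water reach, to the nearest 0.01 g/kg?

20.31 g/kg

After evaporation: salt = 48,500,000×14.5 = 703,250,000; volume = 48,500,000 − 6,700,000 = 41,800,000 m³
After mixing: salt = 703,250,000 + 18,500,000×28.2 = 1,224,950,000; volume = 41,800,000 + 18,500,000 = 60,300,000 m³
S = 1,224,950,000 / 60,300,000 = 20.3143 g/kg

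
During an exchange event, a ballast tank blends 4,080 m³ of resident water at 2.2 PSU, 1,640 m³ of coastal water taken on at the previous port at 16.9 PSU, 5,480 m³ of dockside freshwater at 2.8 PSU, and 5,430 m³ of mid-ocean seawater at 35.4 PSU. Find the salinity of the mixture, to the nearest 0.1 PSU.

14.7 PSU

Salt balance:
salt = 4,080×2.2 + 1,640×16.9 + 5,480×2.8 + 5,430×35.4 = 8,976 + 27,716 + 15,344 + 192,222 = 244,258
volume = 4,080 + 1,640 + 5,480 + 5,430 = 16,630 m³
S = 244,258 / 16,630 = 14.688 PSU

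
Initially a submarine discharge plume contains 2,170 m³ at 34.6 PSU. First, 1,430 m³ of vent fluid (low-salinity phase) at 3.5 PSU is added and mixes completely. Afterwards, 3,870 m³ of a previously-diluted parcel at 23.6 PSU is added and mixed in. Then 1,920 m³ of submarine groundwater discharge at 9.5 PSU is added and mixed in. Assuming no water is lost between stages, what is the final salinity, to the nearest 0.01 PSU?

Conserving salt mass:
Initial salt = 2,170×34.6 = 75,082
After stage 1: salt = 75,082 + 1,430×3.5 = 80,087; volume = 3,600 m³; S = 22.246 PSU
After stage 2: salt = 80,087 + 3,870×23.6 = 171,419; volume = 7,470 m³; S = 22.948 PSU
After stage 3: salt = 171,419 + 1,920×9.5 = 189,659; volume = 9,390 m³
S = 189,659 / 9,390 = 20.198 PSU

20.20 PSU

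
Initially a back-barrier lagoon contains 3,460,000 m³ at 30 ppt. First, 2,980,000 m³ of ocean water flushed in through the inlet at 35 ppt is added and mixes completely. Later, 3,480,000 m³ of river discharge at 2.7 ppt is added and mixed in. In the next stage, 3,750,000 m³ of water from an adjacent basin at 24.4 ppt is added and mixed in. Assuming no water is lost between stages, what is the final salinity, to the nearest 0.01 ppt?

Mass of salt is conserved:
Initial salt = 3,460,000×30 = 103,800,000
After stage 1: salt = 103,800,000 + 2,980,000×35 = 208,100,000; volume = 6,440,000 m³; S = 32.314 ppt
After stage 2: salt = 208,100,000 + 3,480,000×2.7 = 217,496,000; volume = 9,920,000 m³; S = 21.925 ppt
After stage 3: salt = 217,496,000 + 3,750,000×24.4 = 308,996,000; volume = 13,670,000 m³
S = 308,996,000 / 13,670,000 = 22.604 ppt

22.60 ppt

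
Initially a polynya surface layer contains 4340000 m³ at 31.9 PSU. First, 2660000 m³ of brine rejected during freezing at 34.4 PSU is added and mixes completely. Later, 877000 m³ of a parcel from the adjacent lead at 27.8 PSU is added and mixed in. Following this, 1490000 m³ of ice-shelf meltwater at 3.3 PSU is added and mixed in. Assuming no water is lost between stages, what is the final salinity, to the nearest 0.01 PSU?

27.68 PSU

Salt balance:
Initial salt = 4,340,000×31.9 = 138,446,000
After stage 1: salt = 138,446,000 + 2,660,000×34.4 = 229,950,000; volume = 7,000,000 m³; S = 32.85 PSU
After stage 2: salt = 229,950,000 + 877,000×27.8 = 254,330,600; volume = 7,877,000 m³; S = 32.288 PSU
After stage 3: salt = 254,330,600 + 1,490,000×3.3 = 259,247,600; volume = 9,367,000 m³
S = 259,247,600 / 9,367,000 = 27.6767 PSU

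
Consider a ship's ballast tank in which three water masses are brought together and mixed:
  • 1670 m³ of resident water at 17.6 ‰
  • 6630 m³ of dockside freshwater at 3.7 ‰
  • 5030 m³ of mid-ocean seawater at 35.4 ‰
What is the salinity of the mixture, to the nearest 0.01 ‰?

Total salt / total volume:
salt = 1,670×17.6 + 6,630×3.7 + 5,030×35.4 = 29,392 + 24,531 + 178,062 = 231,985
volume = 1,670 + 6,630 + 5,030 = 13,330 m³
S = 231,985 / 13,330 = 17.4032 ‰

17.40 ‰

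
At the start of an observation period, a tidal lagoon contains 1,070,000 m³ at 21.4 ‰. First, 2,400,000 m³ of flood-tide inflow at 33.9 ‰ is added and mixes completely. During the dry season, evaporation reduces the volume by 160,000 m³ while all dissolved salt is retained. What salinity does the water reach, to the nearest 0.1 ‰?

31.5 ‰

After mixing: salt = 1,070,000×21.4 + 2,400,000×33.9 = 104,258,000; volume = 3,470,000 m³
After evaporation: salt unchanged = 104,258,000; volume = 3,470,000 − 160,000 = 3,310,000 m³
S = 104,258,000 / 3,310,000 = 31.4979 ‰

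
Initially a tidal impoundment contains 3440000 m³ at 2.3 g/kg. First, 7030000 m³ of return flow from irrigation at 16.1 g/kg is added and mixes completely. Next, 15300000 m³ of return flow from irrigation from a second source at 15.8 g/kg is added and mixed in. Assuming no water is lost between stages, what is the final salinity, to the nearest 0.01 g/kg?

Salt balance:
Initial salt = 3,440,000×2.3 = 7,912,000
After stage 1: salt = 7,912,000 + 7,030,000×16.1 = 121,095,000; volume = 10,470,000 m³; S = 11.566 g/kg
After stage 2: salt = 121,095,000 + 15,300,000×15.8 = 362,835,000; volume = 25,770,000 m³
S = 362,835,000 / 25,770,000 = 14.0797 g/kg

14.08 g/kg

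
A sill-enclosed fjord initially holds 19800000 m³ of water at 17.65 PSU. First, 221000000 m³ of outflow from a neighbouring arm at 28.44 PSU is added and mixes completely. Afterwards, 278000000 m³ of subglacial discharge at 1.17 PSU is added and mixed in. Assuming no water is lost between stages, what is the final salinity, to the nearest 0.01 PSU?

Mass of salt is conserved:
Initial salt = 19,800,000×17.65 = 349,470,000
After stage 1: salt = 349,470,000 + 221,000,000×28.44 = 6,634,710,000; volume = 240,800,000 m³; S = 27.553 PSU
After stage 2: salt = 6,634,710,000 + 278,000,000×1.17 = 6,959,970,000; volume = 518,800,000 m³
S = 6,959,970,000 / 518,800,000 = 13.4155 PSU

13.42 PSU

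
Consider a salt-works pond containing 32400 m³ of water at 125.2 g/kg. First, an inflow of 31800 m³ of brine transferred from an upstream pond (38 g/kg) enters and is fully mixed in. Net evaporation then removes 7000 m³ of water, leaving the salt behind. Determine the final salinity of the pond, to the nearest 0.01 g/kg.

After mixing: salt = 32,400×125.2 + 31,800×38 = 5,264,880; volume = 64,200 m³
After evaporation: salt unchanged = 5,264,880; volume = 64,200 − 7,000 = 57,200 m³
S = 5,264,880 / 57,200 = 92.0434 g/kg

92.04 g/kg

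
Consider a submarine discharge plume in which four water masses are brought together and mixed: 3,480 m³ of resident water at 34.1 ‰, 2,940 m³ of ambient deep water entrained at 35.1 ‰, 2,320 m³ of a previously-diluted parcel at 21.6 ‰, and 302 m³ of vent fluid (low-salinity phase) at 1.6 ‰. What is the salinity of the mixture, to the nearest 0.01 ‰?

30.13 ‰

Salt balance:
salt = 3,480×34.1 + 2,940×35.1 + 2,320×21.6 + 302×1.6 = 118,668 + 103,194 + 50,112 + 483.2 = 272,457.2
volume = 3,480 + 2,940 + 2,320 + 302 = 9,042 m³
S = 272,457.2 / 9,042 = 30.1324 ‰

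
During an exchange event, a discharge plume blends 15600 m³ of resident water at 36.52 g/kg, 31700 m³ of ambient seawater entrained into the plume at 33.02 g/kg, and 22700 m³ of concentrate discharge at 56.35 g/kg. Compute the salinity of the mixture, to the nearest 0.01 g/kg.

41.37 g/kg

Mass of salt is conserved:
salt = 15,600×36.52 + 31,700×33.02 + 22,700×56.35 = 569,712 + 1,046,734 + 1,279,145 = 2,895,591
volume = 15,600 + 31,700 + 22,700 = 70,000 m³
S = 2,895,591 / 70,000 = 41.3656 g/kg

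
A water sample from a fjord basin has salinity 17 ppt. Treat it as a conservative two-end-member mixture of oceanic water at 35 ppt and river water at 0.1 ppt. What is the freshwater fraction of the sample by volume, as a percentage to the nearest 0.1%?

51.6%

Let f be the freshwater fraction. Salt balance per unit volume:
f×0.1 + (1−f)×35 = 17
f = (35 − 17) / (35 − 0.1) = 18/34.9 = 0.5158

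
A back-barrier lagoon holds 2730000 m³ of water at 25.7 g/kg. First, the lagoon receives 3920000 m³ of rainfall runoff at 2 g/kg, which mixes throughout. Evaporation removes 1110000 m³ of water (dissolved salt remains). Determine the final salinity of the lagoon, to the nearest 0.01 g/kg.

14.08 g/kg

After mixing: salt = 2,730,000×25.7 + 3,920,000×2 = 78,001,000; volume = 6,650,000 m³
After evaporation: salt unchanged = 78,001,000; volume = 6,650,000 − 1,110,000 = 5,540,000 m³
S = 78,001,000 / 5,540,000 = 14.0796 g/kg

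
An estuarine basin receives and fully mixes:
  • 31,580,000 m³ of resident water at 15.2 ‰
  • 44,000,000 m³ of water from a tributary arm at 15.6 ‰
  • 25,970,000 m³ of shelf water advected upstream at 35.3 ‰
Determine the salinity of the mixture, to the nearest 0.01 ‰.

20.51 ‰

Weighted by volume,
salt = 31,580,000×15.2 + 44,000,000×15.6 + 25,970,000×35.3 = 480,016,000 + 686,400,000 + 916,741,000 = 2,083,157,000
volume = 31,580,000 + 44,000,000 + 25,970,000 = 101,550,000 m³
S = 2,083,157,000 / 101,550,000 = 20.5136 ‰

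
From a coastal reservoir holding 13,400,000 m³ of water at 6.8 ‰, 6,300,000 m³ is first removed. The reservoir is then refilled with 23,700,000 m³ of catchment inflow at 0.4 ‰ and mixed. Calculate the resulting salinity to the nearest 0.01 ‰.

Remaining after removal: 7,100,000 m³ at 6.8 ‰ (salt = 48,280,000)
After addition: salt = 48,280,000 + 23,700,000×0.4 = 57,760,000; volume = 30,800,000 m³
S = 57,760,000 / 30,800,000 = 1.8753 ‰

1.88 ‰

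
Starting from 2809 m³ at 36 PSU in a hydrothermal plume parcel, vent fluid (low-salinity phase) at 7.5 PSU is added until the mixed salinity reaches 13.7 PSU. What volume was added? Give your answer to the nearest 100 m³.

Salt balance: 2,809×36 + V×7.5 = (2,809+V)×13.7
101,124 + 7.5V = 38,483.3 + 13.7V
62,640.7 = 6.2V
V = 10,103.34 m³

10100 m³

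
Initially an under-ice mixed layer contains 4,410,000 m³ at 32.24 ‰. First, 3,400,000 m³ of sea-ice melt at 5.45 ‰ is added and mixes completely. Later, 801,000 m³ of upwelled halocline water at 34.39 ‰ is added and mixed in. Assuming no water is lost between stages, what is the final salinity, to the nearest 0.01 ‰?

By conservation of dissolved salt,
Initial salt = 4,410,000×32.24 = 142,178,400
After stage 1: salt = 142,178,400 + 3,400,000×5.45 = 160,708,400; volume = 7,810,000 m³; S = 20.577 ‰
After stage 2: salt = 160,708,400 + 801,000×34.39 = 188,254,790; volume = 8,611,000 m³
S = 188,254,790 / 8,611,000 = 21.8621 ‰

21.86 ‰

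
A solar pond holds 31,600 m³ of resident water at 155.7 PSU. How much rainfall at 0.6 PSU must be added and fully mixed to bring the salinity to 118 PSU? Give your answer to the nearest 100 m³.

10100 m³

Salt balance: 31,600×155.7 + V×0.6 = (31,600+V)×118
4,920,120 + 0.6V = 3,728,800 + 118V
1,191,320 = 117.4V
V = 10,147.53 m³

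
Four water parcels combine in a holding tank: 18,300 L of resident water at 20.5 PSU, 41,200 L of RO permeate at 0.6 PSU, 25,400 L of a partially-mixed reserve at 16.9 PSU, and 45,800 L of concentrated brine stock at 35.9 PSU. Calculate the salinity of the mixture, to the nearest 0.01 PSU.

Weighted by volume,
salt = 18,300×20.5 + 41,200×0.6 + 25,400×16.9 + 45,800×35.9 = 375,150 + 24,720 + 429,260 + 1,644,220 = 2,473,350
volume = 18,300 + 41,200 + 25,400 + 45,800 = 130,700 L
S = 2,473,350 / 130,700 = 18.9239 PSU

18.92 PSU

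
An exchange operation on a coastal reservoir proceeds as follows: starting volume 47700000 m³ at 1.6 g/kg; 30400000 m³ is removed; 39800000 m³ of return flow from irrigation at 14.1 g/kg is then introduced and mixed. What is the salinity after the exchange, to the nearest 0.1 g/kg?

Remaining after removal: 17,300,000 m³ at 1.6 g/kg (salt = 27,680,000)
After addition: salt = 27,680,000 + 39,800,000×14.1 = 588,860,000; volume = 57,100,000 m³
S = 588,860,000 / 57,100,000 = 10.3128 g/kg

10.3 g/kg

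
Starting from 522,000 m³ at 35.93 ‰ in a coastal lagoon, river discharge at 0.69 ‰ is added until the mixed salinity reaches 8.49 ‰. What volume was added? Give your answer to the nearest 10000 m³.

Salt balance: 522,000×35.93 + V×0.69 = (522,000+V)×8.49
18,755,460 + 0.69V = 4,431,780 + 8.49V
14,323,680 = 7.8V
V = 1,836,369.23 m³

1840000 m³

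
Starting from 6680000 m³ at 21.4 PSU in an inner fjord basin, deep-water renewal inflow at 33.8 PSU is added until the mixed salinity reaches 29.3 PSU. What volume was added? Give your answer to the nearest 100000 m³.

11700000 m³

Salt balance: 6,680,000×21.4 + V×33.8 = (6,680,000+V)×29.3
142,952,000 + 33.8V = 195,724,000 + 29.3V
52,772,000 = 4.5V
V = 11,727,111.11 m³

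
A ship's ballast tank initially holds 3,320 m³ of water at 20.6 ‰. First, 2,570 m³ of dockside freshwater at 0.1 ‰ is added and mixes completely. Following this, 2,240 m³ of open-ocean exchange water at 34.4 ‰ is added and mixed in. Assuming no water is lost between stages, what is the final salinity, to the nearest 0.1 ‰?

17.9 ‰

By conservation of dissolved salt,
Initial salt = 3,320×20.6 = 68,392
After stage 1: salt = 68,392 + 2,570×0.1 = 68,649; volume = 5,890 m³; S = 11.655 ‰
After stage 2: salt = 68,649 + 2,240×34.4 = 145,705; volume = 8,130 m³
S = 145,705 / 8,130 = 17.9219 ‰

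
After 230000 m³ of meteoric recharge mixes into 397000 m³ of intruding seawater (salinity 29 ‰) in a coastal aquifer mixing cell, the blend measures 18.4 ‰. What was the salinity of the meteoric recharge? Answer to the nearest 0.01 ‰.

Salt balance: 397,000×29 + 230,000×S = 627,000×18.4
11,513,000 + 230,000·S = 11,536,800
S = (11,536,800 − 11,513,000) / 230,000 = 0.1035 ‰

0.10 ‰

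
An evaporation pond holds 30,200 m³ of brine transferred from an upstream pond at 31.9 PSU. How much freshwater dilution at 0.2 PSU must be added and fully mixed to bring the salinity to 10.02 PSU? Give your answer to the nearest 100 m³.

67300 m³

Salt balance: 30,200×31.9 + V×0.2 = (30,200+V)×10.02
963,380 + 0.2V = 302,604 + 10.02V
660,776 = 9.82V
V = 67,288.8 m³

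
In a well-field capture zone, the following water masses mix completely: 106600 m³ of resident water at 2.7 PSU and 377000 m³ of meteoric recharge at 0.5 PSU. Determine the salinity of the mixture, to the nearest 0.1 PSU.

Mass of salt is conserved:
salt = 106,600×2.7 + 377,000×0.5 = 287,820 + 188,500 = 476,320
volume = 106,600 + 377,000 = 483,600 m³
S = 476,320 / 483,600 = 0.985 PSU

1.0 PSU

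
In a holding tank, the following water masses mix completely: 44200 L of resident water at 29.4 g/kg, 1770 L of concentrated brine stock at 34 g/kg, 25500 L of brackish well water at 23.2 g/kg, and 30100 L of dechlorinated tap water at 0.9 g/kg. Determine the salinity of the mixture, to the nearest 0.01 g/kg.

19.48 g/kg

By conservation of dissolved salt,
salt = 44,200×29.4 + 1,770×34 + 25,500×23.2 + 30,100×0.9 = 1,299,480 + 60,180 + 591,600 + 27,090 = 1,978,350
volume = 44,200 + 1,770 + 25,500 + 30,100 = 101,570 L
S = 1,978,350 / 101,570 = 19.4777 g/kg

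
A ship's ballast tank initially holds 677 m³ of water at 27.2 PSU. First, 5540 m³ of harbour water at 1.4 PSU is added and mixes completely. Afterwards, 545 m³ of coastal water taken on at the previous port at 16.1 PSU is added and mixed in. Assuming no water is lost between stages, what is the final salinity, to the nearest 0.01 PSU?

5.17 PSU

Weighted by volume,
Initial salt = 677×27.2 = 18,414.4
After stage 1: salt = 18,414.4 + 5,540×1.4 = 26,170.4; volume = 6,217 m³; S = 4.209 PSU
After stage 2: salt = 26,170.4 + 545×16.1 = 34,944.9; volume = 6,762 m³
S = 34,944.9 / 6,762 = 5.1678 PSU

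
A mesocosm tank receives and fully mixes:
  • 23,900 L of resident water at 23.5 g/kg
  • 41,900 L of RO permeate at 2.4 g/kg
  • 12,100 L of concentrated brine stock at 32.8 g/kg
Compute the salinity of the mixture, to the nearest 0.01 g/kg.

13.60 g/kg

Mass of salt is conserved:
salt = 23,900×23.5 + 41,900×2.4 + 12,100×32.8 = 561,650 + 100,560 + 396,880 = 1,059,090
volume = 23,900 + 41,900 + 12,100 = 77,900 L
S = 1,059,090 / 77,900 = 13.5955 g/kg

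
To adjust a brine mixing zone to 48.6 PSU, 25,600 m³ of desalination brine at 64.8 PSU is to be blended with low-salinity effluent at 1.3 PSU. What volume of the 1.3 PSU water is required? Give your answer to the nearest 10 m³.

Salt balance: 25,600×64.8 + V×1.3 = (25,600+V)×48.6
1,658,880 + 1.3V = 1,244,160 + 48.6V
414,720 = 47.3V
V = 8,767.86 m³

8770 m³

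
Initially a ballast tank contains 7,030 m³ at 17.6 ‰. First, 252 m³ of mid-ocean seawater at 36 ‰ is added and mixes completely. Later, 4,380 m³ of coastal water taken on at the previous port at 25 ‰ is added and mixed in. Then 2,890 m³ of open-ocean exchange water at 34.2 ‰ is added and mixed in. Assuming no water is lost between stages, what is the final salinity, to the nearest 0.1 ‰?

Conserving salt mass:
Initial salt = 7,030×17.6 = 123,728
After stage 1: salt = 123,728 + 252×36 = 132,800; volume = 7,282 m³; S = 18.237 ‰
After stage 2: salt = 132,800 + 4,380×25 = 242,300; volume = 11,662 m³; S = 20.777 ‰
After stage 3: salt = 242,300 + 2,890×34.2 = 341,138; volume = 14,552 m³
S = 341,138 / 14,552 = 23.4427 ‰

23.4 ‰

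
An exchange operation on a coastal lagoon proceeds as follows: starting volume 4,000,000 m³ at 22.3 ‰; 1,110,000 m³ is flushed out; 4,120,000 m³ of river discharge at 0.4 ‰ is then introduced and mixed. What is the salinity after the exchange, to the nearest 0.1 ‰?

9.4 ‰

Remaining after removal: 2,890,000 m³ at 22.3 ‰ (salt = 64,447,000)
After addition: salt = 64,447,000 + 4,120,000×0.4 = 66,095,000; volume = 7,010,000 m³
S = 66,095,000 / 7,010,000 = 9.4287 ‰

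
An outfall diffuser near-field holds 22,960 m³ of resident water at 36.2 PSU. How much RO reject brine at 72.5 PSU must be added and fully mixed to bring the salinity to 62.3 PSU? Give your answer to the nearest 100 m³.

Salt balance: 22,960×36.2 + V×72.5 = (22,960+V)×62.3
831,152 + 72.5V = 1,430,408 + 62.3V
599,256 = 10.2V
V = 58,750.59 m³

58800 m³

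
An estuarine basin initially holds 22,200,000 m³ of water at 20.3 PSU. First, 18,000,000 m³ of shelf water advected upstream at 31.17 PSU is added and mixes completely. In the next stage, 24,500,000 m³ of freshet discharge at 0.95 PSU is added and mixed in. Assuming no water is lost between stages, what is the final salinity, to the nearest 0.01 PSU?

Salt balance:
Initial salt = 22,200,000×20.3 = 450,660,000
After stage 1: salt = 450,660,000 + 18,000,000×31.17 = 1,011,720,000; volume = 40,200,000 m³; S = 25.167 PSU
After stage 2: salt = 1,011,720,000 + 24,500,000×0.95 = 1,034,995,000; volume = 64,700,000 m³
S = 1,034,995,000 / 64,700,000 = 15.9968 PSU

16.00 PSU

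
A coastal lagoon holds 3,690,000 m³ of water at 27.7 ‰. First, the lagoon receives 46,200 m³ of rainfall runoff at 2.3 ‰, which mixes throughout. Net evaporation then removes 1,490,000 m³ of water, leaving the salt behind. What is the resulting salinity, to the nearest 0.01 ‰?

45.55 ‰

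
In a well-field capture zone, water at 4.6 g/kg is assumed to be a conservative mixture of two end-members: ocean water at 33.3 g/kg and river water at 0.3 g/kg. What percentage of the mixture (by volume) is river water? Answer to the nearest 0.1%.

87.0%

Let f be the freshwater fraction. Salt balance per unit volume:
f×0.3 + (1−f)×33.3 = 4.6
f = (33.3 − 4.6) / (33.3 − 0.3) = 28.7/33 = 0.8697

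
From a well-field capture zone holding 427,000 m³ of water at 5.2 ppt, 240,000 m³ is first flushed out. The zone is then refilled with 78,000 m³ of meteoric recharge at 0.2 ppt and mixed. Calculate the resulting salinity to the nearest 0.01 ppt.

3.73 ppt

Remaining after removal: 187,000 m³ at 5.2 ppt (salt = 972,400)
After addition: salt = 972,400 + 78,000×0.2 = 988,000; volume = 265,000 m³
S = 988,000 / 265,000 = 3.7283 ppt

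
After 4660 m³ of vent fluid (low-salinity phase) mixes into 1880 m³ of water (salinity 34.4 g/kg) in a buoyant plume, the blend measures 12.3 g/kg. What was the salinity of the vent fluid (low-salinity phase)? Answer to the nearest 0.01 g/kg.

3.38 g/kg

Salt balance: 1,880×34.4 + 4,660×S = 6,540×12.3
64,672 + 4,660·S = 80,442
S = (80,442 − 64,672) / 4,660 = 3.3841 g/kg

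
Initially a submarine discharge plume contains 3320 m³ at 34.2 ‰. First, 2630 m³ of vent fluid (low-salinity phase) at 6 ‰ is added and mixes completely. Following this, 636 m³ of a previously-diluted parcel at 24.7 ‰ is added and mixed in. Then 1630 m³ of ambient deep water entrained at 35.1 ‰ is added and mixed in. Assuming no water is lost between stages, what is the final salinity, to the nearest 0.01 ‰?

By conservation of dissolved salt,
Initial salt = 3,320×34.2 = 113,544
After stage 1: salt = 113,544 + 2,630×6 = 129,324; volume = 5,950 m³; S = 21.735 ‰
After stage 2: salt = 129,324 + 636×24.7 = 145,033.2; volume = 6,586 m³; S = 22.021 ‰
After stage 3: salt = 145,033.2 + 1,630×35.1 = 202,246.2; volume = 8,216 m³
S = 202,246.2 / 8,216 = 24.6161 ‰

24.62 ‰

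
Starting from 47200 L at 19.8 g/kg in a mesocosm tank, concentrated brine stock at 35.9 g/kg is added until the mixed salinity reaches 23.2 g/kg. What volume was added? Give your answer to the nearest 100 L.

Salt balance: 47,200×19.8 + V×35.9 = (47,200+V)×23.2
934,560 + 35.9V = 1,095,040 + 23.2V
160,480 = 12.7V
V = 12,636.22 L

12600 L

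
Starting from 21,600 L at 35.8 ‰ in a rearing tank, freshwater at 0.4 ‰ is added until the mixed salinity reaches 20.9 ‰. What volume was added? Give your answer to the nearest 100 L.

15700 L

Salt balance: 21,600×35.8 + V×0.4 = (21,600+V)×20.9
773,280 + 0.4V = 451,440 + 20.9V
321,840 = 20.5V
V = 15,699.51 L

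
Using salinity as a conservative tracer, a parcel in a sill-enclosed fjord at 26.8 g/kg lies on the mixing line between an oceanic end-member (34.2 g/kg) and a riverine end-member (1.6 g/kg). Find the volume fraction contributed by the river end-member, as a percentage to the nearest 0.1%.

Let f be the freshwater fraction. Salt balance per unit volume:
f×1.6 + (1−f)×34.2 = 26.8
f = (34.2 − 26.8) / (34.2 − 1.6) = 7.4/32.6 = 0.227

22.7%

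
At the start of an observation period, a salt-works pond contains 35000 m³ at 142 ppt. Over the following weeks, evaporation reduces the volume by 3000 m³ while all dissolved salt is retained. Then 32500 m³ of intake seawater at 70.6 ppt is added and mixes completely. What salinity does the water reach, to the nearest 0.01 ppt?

112.63 ppt

After evaporation: salt = 35,000×142 = 4,970,000; volume = 35,000 − 3,000 = 32,000 m³
After mixing: salt = 4,970,000 + 32,500×70.6 = 7,264,500; volume = 32,000 + 32,500 = 64,500 m³
S = 7,264,500 / 64,500 = 112.6279 ppt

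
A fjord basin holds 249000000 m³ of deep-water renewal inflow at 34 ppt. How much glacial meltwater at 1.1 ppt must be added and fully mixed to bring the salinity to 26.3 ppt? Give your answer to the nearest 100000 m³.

76100000 m³

Salt balance: 249,000,000×34 + V×1.1 = (249,000,000+V)×26.3
8,466,000,000 + 1.1V = 6,548,700,000 + 26.3V
1,917,300,000 = 25.2V
V = 76,083,333.33 m³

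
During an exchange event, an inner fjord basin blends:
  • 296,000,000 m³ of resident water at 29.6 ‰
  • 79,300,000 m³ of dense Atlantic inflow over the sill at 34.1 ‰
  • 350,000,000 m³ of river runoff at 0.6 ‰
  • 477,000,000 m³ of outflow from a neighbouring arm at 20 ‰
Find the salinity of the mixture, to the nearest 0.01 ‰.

17.65 ‰

Weighted by volume,
salt = 296,000,000×29.6 + 79,300,000×34.1 + 350,000,000×0.6 + 477,000,000×20 = 8,761,600,000 + 2,704,130,000 + 210,000,000 + 9,540,000,000 = 21,215,730,000
volume = 296,000,000 + 79,300,000 + 350,000,000 + 477,000,000 = 1,202,300,000 m³
S = 21,215,730,000 / 1,202,300,000 = 17.646 ‰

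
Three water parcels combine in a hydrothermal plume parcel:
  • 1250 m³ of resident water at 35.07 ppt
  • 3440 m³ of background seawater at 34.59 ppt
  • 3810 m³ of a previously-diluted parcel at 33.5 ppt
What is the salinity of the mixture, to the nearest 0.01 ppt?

34.17 ppt

Mass of salt is conserved:
salt = 1,250×35.07 + 3,440×34.59 + 3,810×33.5 = 43,837.5 + 118,989.6 + 127,635 = 290,462.1
volume = 1,250 + 3,440 + 3,810 = 8,500 m³
S = 290,462.1 / 8,500 = 34.172 ppt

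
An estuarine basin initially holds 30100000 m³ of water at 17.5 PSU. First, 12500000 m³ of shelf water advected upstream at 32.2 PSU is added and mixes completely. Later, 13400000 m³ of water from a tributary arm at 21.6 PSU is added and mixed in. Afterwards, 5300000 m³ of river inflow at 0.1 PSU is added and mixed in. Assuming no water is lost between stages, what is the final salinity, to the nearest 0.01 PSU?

19.89 PSU

Total salt / total volume:
Initial salt = 30,100,000×17.5 = 526,750,000
After stage 1: salt = 526,750,000 + 12,500,000×32.2 = 929,250,000; volume = 42,600,000 m³; S = 21.813 PSU
After stage 2: salt = 929,250,000 + 13,400,000×21.6 = 1,218,690,000; volume = 56,000,000 m³; S = 21.762 PSU
After stage 3: salt = 1,218,690,000 + 5,300,000×0.1 = 1,219,220,000; volume = 61,300,000 m³
S = 1,219,220,000 / 61,300,000 = 19.8894 PSU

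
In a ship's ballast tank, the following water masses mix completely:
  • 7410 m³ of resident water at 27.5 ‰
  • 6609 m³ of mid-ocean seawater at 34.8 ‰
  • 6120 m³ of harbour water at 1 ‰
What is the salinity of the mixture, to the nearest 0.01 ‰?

Mass of salt is conserved:
salt = 7,410×27.5 + 6,609×34.8 + 6,120×1 = 203,775 + 229,993.2 + 6,120 = 439,888.2
volume = 7,410 + 6,609 + 6,120 = 20,139 m³
S = 439,888.2 / 20,139 = 21.8426 ‰

21.84 ‰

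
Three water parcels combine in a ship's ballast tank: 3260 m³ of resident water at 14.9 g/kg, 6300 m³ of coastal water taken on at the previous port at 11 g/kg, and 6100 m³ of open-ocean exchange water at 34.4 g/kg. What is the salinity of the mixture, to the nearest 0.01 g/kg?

20.93 g/kg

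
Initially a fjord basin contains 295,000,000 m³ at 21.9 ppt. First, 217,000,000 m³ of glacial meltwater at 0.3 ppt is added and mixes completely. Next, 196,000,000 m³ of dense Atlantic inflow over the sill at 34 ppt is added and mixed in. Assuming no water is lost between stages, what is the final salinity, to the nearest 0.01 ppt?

Mass of salt is conserved:
Initial salt = 295,000,000×21.9 = 6,460,500,000
After stage 1: salt = 6,460,500,000 + 217,000,000×0.3 = 6,525,600,000; volume = 512,000,000 m³; S = 12.745 ppt
After stage 2: salt = 6,525,600,000 + 196,000,000×34 = 13,189,600,000; volume = 708,000,000 m³
S = 13,189,600,000 / 708,000,000 = 18.6294 ppt

18.63 ppt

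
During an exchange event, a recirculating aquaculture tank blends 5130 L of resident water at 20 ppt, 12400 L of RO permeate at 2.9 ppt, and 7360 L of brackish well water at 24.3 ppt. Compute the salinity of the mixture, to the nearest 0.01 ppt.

12.75 ppt

Conserving salt mass:
salt = 5,130×20 + 12,400×2.9 + 7,360×24.3 = 102,600 + 35,960 + 178,848 = 317,408
volume = 5,130 + 12,400 + 7,360 = 24,890 L
S = 317,408 / 24,890 = 12.7524 ppt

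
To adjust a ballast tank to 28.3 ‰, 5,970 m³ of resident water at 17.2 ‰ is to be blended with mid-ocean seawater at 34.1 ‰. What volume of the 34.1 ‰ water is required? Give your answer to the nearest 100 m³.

Salt balance: 5,970×17.2 + V×34.1 = (5,970+V)×28.3
102,684 + 34.1V = 168,951 + 28.3V
66,267 = 5.8V
V = 11,425.34 m³

11400 m³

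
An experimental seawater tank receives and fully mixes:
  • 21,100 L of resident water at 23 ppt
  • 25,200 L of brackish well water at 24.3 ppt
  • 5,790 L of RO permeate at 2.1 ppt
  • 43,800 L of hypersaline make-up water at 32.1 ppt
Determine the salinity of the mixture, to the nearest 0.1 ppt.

26.2 ppt

Conserving salt mass:
salt = 21,100×23 + 25,200×24.3 + 5,790×2.1 + 43,800×32.1 = 485,300 + 612,360 + 12,159 + 1,405,980 = 2,515,799
volume = 21,100 + 25,200 + 5,790 + 43,800 = 95,890 L
S = 2,515,799 / 95,890 = 26.236 ppt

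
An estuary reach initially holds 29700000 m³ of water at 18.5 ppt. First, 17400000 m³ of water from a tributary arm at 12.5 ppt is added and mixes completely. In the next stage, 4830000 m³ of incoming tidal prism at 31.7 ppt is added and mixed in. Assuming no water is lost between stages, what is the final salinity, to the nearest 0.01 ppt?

Total salt / total volume:
Initial salt = 29,700,000×18.5 = 549,450,000
After stage 1: salt = 549,450,000 + 17,400,000×12.5 = 766,950,000; volume = 47,100,000 m³; S = 16.283 ppt
After stage 2: salt = 766,950,000 + 4,830,000×31.7 = 920,061,000; volume = 51,930,000 m³
S = 920,061,000 / 51,930,000 = 17.7173 ppt

17.72 ppt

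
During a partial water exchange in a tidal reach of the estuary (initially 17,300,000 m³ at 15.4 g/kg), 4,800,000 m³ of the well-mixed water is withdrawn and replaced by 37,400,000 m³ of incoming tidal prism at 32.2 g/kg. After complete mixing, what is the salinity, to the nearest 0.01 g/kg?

Remaining after removal: 12,500,000 m³ at 15.4 g/kg (salt = 192,500,000)
After addition: salt = 192,500,000 + 37,400,000×32.2 = 1,396,780,000; volume = 49,900,000 m³
S = 1,396,780,000 / 49,900,000 = 27.9916 g/kg

27.99 g/kg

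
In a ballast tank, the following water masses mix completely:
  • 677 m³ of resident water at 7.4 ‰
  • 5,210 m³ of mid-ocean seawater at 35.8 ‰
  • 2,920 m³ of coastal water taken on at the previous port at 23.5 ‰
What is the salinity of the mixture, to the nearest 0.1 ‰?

29.5 ‰

Weighted by volume,
salt = 677×7.4 + 5,210×35.8 + 2,920×23.5 = 5,009.8 + 186,518 + 68,620 = 260,147.8
volume = 677 + 5,210 + 2,920 = 8,807 m³
S = 260,147.8 / 8,807 = 29.539 ‰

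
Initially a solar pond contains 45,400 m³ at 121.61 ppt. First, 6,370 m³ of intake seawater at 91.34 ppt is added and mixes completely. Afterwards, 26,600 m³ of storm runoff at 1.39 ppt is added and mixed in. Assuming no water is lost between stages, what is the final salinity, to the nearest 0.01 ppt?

78.35 ppt

Mass of salt is conserved:
Initial salt = 45,400×121.61 = 5,521,094
After stage 1: salt = 5,521,094 + 6,370×91.34 = 6,102,929.8; volume = 51,770 m³; S = 117.885 ppt
After stage 2: salt = 6,102,929.8 + 26,600×1.39 = 6,139,903.8; volume = 78,370 m³
S = 6,139,903.8 / 78,370 = 78.3451 ppt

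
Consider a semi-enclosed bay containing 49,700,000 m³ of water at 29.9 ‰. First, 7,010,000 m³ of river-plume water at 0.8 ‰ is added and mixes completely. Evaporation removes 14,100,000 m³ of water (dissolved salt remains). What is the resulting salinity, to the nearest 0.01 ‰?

After mixing: salt = 49,700,000×29.9 + 7,010,000×0.8 = 1,491,638,000; volume = 56,710,000 m³
After evaporation: salt unchanged = 1,491,638,000; volume = 56,710,000 − 14,100,000 = 42,610,000 m³
S = 1,491,638,000 / 42,610,000 = 35.0068 ‰

35.01 ‰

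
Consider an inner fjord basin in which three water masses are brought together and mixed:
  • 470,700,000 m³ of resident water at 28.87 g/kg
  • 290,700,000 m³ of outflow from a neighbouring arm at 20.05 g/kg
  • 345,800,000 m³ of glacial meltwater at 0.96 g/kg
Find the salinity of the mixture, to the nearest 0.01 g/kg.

17.84 g/kg

Conserving salt mass:
salt = 470,700,000×28.87 + 290,700,000×20.05 + 345,800,000×0.96 = 13,589,109,000 + 5,828,535,000 + 331,968,000 = 19,749,612,000
volume = 470,700,000 + 290,700,000 + 345,800,000 = 1,107,200,000 m³
S = 19,749,612,000 / 1,107,200,000 = 17.8374 g/kg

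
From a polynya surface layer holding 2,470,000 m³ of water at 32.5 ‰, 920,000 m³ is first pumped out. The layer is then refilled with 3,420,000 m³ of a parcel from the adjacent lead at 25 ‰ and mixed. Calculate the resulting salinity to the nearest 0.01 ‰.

27.34 ‰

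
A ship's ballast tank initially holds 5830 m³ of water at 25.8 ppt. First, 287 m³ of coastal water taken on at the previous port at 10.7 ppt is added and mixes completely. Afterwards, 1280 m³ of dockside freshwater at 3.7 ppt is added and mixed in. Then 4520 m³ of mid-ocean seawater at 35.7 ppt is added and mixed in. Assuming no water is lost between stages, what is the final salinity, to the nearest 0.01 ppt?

26.82 ppt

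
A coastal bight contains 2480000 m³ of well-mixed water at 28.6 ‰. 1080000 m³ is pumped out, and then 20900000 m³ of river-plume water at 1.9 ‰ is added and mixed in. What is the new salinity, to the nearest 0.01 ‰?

3.58 ‰

Remaining after removal: 1,400,000 m³ at 28.6 ‰ (salt = 40,040,000)
After addition: salt = 40,040,000 + 20,900,000×1.9 = 79,750,000; volume = 22,300,000 m³
S = 79,750,000 / 22,300,000 = 3.5762 ‰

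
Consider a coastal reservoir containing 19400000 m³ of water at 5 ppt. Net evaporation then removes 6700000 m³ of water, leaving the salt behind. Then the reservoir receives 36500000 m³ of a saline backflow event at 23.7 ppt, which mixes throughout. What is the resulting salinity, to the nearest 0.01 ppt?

19.55 ppt

After evaporation: salt = 19,400,000×5 = 97,000,000; volume = 19,400,000 − 6,700,000 = 12,700,000 m³
After mixing: salt = 97,000,000 + 36,500,000×23.7 = 962,050,000; volume = 12,700,000 + 36,500,000 = 49,200,000 m³
S = 962,050,000 / 49,200,000 = 19.5539 ppt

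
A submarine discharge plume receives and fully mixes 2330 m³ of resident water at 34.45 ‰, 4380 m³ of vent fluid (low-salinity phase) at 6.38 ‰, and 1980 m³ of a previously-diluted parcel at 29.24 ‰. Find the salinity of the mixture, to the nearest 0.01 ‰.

Salt balance:
salt = 2,330×34.45 + 4,380×6.38 + 1,980×29.24 = 80,268.5 + 27,944.4 + 57,895.2 = 166,108.1
volume = 2,330 + 4,380 + 1,980 = 8,690 m³
S = 166,108.1 / 8,690 = 19.1149 ‰

19.11 ‰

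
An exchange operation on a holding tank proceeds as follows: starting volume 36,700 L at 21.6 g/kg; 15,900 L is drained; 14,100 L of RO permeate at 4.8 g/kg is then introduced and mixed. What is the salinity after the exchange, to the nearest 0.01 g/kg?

14.81 g/kg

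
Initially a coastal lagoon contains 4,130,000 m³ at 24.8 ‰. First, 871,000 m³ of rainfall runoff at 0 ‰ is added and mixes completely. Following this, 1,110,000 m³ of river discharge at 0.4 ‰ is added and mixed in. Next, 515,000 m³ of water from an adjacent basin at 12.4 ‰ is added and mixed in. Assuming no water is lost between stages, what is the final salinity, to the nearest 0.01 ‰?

By conservation of dissolved salt,
Initial salt = 4,130,000×24.8 = 102,424,000
After stage 1: salt = 102,424,000 + 871,000×0 = 102,424,000; volume = 5,001,000 m³; S = 20.481 ‰
After stage 2: salt = 102,424,000 + 1,110,000×0.4 = 102,868,000; volume = 6,111,000 m³; S = 16.833 ‰
After stage 3: salt = 102,868,000 + 515,000×12.4 = 109,254,000; volume = 6,626,000 m³
S = 109,254,000 / 6,626,000 = 16.4887 ‰

16.49 ‰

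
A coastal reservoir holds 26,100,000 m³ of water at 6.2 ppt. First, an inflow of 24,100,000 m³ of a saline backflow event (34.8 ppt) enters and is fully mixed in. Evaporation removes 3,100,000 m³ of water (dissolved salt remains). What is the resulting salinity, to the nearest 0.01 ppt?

21.24 ppt

After mixing: salt = 26,100,000×6.2 + 24,100,000×34.8 = 1,000,500,000; volume = 50,200,000 m³
After evaporation: salt unchanged = 1,000,500,000; volume = 50,200,000 − 3,100,000 = 47,100,000 m³
S = 1,000,500,000 / 47,100,000 = 21.242 ppt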